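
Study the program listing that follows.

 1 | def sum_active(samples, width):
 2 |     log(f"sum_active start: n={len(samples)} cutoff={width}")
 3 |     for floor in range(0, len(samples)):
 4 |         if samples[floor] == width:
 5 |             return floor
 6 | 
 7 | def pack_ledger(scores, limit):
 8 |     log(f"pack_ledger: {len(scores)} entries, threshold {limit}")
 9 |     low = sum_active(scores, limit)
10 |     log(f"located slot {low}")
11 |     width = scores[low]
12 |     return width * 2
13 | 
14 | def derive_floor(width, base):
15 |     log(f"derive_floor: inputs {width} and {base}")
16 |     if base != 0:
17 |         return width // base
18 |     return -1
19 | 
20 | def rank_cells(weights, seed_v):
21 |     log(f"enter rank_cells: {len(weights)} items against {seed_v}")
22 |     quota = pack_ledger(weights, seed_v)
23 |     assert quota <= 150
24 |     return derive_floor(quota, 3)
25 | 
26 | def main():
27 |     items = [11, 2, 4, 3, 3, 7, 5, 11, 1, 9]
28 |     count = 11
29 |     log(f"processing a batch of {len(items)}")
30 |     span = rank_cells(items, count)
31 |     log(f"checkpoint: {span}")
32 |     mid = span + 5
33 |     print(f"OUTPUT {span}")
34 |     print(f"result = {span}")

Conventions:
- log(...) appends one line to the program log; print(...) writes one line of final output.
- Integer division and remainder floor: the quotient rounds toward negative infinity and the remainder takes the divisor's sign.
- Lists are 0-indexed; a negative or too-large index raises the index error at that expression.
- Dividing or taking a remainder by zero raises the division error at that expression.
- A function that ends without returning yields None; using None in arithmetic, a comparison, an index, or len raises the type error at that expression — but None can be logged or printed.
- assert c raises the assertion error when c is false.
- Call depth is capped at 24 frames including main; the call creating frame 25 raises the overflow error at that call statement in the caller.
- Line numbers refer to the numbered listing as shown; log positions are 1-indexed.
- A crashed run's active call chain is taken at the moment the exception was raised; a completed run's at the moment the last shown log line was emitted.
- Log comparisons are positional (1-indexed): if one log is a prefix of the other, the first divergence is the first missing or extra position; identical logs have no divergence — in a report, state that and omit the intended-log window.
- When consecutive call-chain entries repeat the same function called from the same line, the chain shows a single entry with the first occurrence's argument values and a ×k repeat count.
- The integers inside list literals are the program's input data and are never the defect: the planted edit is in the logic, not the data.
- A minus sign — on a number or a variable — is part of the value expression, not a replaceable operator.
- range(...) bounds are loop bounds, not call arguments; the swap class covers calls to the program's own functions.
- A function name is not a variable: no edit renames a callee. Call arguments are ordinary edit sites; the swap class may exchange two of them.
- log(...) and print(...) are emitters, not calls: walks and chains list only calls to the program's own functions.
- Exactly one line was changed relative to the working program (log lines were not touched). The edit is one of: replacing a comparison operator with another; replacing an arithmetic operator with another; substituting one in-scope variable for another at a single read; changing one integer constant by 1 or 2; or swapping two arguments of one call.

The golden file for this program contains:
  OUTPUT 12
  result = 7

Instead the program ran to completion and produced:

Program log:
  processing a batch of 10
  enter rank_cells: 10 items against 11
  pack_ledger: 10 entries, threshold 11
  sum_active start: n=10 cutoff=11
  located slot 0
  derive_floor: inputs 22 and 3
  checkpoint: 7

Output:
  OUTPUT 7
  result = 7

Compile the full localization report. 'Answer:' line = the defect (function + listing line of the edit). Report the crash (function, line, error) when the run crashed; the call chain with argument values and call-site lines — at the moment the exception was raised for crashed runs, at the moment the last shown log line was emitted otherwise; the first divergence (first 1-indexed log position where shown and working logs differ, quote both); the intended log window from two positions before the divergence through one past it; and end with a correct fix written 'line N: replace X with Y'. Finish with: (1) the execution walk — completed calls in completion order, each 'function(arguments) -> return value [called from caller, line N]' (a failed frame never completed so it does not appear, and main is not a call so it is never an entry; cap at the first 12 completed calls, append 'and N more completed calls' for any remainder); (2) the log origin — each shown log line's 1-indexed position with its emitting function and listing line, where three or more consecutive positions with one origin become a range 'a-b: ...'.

Answer: the defect is in main at line 33.
The tell: Log streams are identical — the defect surfaces only in the printed output.
Call chain: main.
First divergence: none — the logs agree in full.
Execution walk:
  sum_active([11, 2, 4, 3, 3, 7, 5, 11, 1, 9], 11) -> 0  [called from pack_ledger, line 9]
  pack_ledger([11, 2, 4, 3, 3, 7, 5, 11, 1, 9], 11) -> 22  [called from rank_cells, line 22]
  derive_floor(22, 3) -> 7  [called from rank_cells, line 24]
  rank_cells([11, 2, 4, 3, 3, 7, 5, 11, 1, 9], 11) -> 7  [called from main, line 30]
Log line origins:
  1 — main, line 29
  2 — rank_cells, line 21
  3 — pack_ledger, line 8
  4 — sum_active, line 2
  5 — pack_ledger, line 10
  6 — derive_floor, line 15
  7 — main, line 31
A correct fix: line 33: replace `span` with `mid`.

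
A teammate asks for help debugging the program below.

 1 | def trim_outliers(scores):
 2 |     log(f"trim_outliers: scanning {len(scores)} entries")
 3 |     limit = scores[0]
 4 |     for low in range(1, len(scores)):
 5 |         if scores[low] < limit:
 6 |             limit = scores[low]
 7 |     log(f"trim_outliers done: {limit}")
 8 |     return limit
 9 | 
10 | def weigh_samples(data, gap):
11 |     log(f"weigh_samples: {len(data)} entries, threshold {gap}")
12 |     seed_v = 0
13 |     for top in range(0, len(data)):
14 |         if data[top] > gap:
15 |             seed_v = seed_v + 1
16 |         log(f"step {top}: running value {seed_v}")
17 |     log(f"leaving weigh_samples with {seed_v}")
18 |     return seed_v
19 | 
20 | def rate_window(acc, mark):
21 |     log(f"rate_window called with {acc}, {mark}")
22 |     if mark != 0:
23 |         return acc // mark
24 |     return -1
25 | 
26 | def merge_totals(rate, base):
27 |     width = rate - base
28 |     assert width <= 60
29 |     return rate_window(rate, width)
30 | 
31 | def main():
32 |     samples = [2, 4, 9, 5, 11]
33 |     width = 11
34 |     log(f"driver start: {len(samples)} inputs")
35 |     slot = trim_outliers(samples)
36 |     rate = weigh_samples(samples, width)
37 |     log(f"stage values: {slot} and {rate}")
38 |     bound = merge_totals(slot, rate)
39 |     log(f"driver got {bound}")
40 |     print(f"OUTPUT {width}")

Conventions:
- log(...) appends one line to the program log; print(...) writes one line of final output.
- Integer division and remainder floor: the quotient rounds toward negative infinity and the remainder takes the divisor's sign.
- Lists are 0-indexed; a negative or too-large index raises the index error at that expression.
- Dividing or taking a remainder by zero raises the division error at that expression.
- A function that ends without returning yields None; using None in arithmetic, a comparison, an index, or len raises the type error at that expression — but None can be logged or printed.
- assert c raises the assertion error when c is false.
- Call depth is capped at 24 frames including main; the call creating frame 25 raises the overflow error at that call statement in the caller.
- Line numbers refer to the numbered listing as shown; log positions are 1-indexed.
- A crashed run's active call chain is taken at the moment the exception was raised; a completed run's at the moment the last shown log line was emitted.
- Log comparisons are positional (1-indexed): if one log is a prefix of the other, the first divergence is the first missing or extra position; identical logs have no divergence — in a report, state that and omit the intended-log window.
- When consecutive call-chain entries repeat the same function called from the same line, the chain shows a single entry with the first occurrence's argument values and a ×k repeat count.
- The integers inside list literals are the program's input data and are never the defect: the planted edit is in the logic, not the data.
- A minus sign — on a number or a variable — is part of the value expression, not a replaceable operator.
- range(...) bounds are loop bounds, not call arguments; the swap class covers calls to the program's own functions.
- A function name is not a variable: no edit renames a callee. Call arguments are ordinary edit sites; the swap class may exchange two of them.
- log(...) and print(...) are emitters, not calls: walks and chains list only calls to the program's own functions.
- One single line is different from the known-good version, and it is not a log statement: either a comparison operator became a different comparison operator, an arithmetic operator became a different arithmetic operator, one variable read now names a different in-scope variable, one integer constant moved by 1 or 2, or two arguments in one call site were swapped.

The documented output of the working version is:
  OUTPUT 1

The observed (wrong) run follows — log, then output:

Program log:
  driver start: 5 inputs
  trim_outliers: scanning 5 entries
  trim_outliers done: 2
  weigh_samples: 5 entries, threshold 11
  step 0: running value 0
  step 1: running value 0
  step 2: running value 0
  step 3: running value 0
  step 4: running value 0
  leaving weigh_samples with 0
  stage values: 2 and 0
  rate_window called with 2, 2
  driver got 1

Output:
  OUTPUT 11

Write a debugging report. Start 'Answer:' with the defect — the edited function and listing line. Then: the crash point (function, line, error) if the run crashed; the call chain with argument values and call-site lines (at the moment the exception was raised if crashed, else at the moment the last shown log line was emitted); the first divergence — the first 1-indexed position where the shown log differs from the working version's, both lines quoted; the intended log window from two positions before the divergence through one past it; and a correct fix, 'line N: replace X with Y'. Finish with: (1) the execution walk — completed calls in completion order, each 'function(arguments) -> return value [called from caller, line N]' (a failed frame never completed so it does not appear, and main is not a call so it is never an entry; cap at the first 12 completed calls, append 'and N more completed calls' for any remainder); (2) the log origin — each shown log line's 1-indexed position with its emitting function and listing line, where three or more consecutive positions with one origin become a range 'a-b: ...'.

Answer: the defect is in main at line 40.
Key observation: Log streams are identical — the defect surfaces only in the printed output.
Call chain: main.
First divergence: none (the log streams are identical).
Execution walk:
  trim_outliers([2, 4, 9, 5, 11]) -> 2  [called from main, line 35]
  weigh_samples([2, 4, 9, 5, 11], 11) -> 0  [called from main, line 36]
  rate_window(2, 2) -> 1  [called from merge_totals, line 29]
  merge_totals(2, 0) -> 1  [called from main, line 38]
Origin of each log line:
  1: logged in main at line 34
  2: logged in trim_outliers at line 2
  3: logged in trim_outliers at line 7
  4: logged in weigh_samples at line 11
  5-9: logged in weigh_samples at line 16
  10: logged in weigh_samples at line 17
  11: logged in main at line 37
  12: logged in rate_window at line 21
  13: logged in main at line 39
A correct fix: line 40: replace `width` with `bound`.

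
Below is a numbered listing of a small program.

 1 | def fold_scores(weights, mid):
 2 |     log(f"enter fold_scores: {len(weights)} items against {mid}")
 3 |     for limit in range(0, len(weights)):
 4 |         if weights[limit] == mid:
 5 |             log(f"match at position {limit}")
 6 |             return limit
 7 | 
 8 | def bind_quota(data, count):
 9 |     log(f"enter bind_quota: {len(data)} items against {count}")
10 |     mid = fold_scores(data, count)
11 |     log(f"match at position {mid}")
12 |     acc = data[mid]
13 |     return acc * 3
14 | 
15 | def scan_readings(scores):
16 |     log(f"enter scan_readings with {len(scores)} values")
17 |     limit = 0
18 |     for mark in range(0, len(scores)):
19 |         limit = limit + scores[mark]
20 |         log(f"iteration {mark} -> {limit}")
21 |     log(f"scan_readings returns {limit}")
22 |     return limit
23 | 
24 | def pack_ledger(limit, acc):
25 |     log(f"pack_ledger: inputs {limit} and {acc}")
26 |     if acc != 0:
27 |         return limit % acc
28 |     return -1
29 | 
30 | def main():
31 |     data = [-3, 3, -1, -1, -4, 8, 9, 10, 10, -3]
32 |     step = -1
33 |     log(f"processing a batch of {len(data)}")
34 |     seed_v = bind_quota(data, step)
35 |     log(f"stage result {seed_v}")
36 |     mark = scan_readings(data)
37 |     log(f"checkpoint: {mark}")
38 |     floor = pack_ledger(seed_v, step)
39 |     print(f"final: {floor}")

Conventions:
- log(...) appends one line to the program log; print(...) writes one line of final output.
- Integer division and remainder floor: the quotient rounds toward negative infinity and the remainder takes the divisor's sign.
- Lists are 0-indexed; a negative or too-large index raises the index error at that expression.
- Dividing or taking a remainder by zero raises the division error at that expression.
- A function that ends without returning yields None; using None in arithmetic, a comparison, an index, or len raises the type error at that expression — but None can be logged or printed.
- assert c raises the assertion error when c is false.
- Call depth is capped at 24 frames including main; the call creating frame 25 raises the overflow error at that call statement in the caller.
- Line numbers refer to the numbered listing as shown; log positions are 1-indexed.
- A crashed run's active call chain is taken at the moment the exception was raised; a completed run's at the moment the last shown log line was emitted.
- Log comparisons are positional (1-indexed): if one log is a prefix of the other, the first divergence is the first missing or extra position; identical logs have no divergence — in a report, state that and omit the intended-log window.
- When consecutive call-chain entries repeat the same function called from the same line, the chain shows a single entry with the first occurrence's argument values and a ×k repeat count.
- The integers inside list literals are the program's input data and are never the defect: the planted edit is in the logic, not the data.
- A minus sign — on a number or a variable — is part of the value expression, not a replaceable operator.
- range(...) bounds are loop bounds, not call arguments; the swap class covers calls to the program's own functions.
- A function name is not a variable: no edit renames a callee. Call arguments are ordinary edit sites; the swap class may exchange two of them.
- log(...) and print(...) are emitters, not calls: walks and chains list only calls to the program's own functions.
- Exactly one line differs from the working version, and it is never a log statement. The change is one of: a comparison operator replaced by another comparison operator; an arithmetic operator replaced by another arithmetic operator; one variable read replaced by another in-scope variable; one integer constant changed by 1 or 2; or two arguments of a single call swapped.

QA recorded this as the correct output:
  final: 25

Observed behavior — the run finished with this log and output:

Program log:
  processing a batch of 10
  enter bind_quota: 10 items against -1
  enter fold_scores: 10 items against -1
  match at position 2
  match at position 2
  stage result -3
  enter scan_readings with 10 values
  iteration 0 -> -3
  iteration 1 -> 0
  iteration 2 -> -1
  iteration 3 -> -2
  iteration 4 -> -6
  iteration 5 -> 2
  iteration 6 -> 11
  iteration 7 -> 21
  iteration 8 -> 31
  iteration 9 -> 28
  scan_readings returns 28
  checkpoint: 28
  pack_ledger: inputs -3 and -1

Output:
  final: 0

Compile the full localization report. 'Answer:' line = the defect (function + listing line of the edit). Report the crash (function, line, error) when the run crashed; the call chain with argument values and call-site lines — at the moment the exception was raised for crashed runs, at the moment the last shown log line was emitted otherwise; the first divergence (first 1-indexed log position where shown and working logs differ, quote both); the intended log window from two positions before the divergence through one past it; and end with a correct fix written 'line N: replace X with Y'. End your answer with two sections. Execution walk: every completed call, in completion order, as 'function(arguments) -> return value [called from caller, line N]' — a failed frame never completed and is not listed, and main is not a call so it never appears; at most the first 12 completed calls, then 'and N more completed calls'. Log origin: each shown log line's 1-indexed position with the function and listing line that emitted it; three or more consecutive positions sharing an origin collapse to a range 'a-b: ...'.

Answer: the defect is in main at line 38.
The tell: At log position 20 the runs split — shown 'pack_ledger: inputs -3 and -1', but the working version logs 'pack_ledger: inputs -3 and 28'.
Call chain: main -> pack_ledger(-3, -1) (called at line 38).
First divergence: position 20 — the shown line 'pack_ledger: inputs -3 and -1' should read 'pack_ledger: inputs -3 and 28'.
Intended log window:
  18: scan_readings returns 28
  19: checkpoint: 28
  20: pack_ledger: inputs -3 and 28
Execution walk:
  fold_scores([-3, 3, -1, -1, -4, 8, 9, 10, 10, -3], -1) -> 2  [called from bind_quota, line 10]
  bind_quota([-3, 3, -1, -1, -4, 8, 9, 10, 10, -3], -1) -> -3  [called from main, line 34]
  scan_readings([-3, 3, -1, -1, -4, 8, 9, 10, 10, -3]) -> 28  [called from main, line 36]
  pack_ledger(-3, -1) -> 0  [called from main, line 38]
Origin of each log line:
  1: emitted by main (line 33)
  2: emitted by bind_quota (line 9)
  3: emitted by fold_scores (line 2)
  4: emitted by fold_scores (line 5)
  5: emitted by bind_quota (line 11)
  6: emitted by main (line 35)
  7: emitted by scan_readings (line 16)
  8-17: emitted by scan_readings (line 20)
  18: emitted by scan_readings (line 21)
  19: emitted by main (line 37)
  20: emitted by pack_ledger (line 25)
A correct fix: line 38: replace `step` with `mark`.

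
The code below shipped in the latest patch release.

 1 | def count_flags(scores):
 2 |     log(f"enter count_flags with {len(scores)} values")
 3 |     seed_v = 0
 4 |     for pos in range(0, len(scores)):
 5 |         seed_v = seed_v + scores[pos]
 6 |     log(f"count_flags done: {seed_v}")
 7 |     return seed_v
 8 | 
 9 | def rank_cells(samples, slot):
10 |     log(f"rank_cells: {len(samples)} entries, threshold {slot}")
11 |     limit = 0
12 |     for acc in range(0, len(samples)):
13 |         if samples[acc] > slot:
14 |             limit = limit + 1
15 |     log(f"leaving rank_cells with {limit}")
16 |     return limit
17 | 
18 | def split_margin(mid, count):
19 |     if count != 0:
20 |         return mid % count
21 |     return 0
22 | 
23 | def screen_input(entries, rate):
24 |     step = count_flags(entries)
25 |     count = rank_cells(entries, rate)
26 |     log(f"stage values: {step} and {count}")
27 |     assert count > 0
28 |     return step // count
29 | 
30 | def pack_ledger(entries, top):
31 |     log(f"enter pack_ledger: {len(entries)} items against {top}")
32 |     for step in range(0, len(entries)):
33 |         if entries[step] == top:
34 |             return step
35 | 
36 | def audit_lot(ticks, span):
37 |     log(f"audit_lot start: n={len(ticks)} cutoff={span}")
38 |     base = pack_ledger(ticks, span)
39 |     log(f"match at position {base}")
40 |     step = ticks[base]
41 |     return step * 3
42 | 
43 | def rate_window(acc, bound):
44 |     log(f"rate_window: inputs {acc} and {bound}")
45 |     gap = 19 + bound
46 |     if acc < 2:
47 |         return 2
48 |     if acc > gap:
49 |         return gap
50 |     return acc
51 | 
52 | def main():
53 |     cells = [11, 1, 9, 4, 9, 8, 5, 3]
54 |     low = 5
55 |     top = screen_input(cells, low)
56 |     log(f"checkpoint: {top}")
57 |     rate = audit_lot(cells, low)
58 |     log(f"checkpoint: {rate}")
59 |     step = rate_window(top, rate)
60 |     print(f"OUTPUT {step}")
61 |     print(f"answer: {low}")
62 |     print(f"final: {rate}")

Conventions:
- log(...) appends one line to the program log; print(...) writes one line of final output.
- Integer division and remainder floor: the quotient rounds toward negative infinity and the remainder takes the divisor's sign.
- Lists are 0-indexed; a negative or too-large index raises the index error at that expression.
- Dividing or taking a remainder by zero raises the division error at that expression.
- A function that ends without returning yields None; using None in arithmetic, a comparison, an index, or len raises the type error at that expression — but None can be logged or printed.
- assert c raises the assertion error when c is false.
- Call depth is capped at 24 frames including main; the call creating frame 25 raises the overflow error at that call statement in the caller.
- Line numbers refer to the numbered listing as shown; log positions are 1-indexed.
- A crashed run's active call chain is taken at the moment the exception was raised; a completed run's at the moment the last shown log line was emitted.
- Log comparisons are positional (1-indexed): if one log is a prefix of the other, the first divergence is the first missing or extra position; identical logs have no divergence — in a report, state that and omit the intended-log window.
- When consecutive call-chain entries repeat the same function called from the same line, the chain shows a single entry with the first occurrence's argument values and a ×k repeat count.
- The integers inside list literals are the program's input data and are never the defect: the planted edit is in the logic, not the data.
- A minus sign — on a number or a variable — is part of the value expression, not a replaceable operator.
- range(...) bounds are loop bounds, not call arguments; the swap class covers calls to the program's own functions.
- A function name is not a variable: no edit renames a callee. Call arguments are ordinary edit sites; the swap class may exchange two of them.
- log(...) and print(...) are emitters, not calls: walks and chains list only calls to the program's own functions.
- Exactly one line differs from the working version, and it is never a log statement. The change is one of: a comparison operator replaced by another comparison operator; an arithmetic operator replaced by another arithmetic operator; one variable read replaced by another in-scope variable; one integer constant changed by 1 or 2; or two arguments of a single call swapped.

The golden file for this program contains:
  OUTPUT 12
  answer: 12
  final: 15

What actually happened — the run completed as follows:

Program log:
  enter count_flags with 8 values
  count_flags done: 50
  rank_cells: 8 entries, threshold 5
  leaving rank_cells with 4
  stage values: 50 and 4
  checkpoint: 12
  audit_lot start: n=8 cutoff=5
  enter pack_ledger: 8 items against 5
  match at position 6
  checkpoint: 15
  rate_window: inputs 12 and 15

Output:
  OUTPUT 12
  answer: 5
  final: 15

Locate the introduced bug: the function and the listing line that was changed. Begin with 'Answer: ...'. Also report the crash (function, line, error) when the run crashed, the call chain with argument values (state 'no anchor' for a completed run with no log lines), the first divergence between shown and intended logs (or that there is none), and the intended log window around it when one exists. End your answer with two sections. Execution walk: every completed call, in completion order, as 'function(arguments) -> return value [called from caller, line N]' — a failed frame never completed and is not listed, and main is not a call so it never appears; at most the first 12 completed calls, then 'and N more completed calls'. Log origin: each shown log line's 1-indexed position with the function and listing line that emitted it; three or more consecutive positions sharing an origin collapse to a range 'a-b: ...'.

Answer: the defect is in main at line 61.
The tell: The logs agree in full; only the final output differs.
Call chain: main -> rate_window(12, 15) (called at line 59).
First divergence: there is none — every log position agrees.
Execution walk:
  count_flags([11, 1, 9, 4, 9, 8, 5, 3]) -> 50  [called from screen_input, line 24]
  rank_cells([11, 1, 9, 4, 9, 8, 5, 3], 5) -> 4  [called from screen_input, line 25]
  screen_input([11, 1, 9, 4, 9, 8, 5, 3], 5) -> 12  [called from main, line 55]
  pack_ledger([11, 1, 9, 4, 9, 8, 5, 3], 5) -> 6  [called from audit_lot, line 38]
  audit_lot([11, 1, 9, 4, 9, 8, 5, 3], 5) -> 15  [called from main, line 57]
  rate_window(12, 15) -> 12  [called from main, line 59]
Log origin:
  1: emitted by count_flags (line 2)
  2: emitted by count_flags (line 6)
  3: emitted by rank_cells (line 10)
  4: emitted by rank_cells (line 15)
  5: emitted by screen_input (line 26)
  6: emitted by main (line 56)
  7: emitted by audit_lot (line 37)
  8: emitted by pack_ledger (line 31)
  9: emitted by audit_lot (line 39)
  10: emitted by main (line 58)
  11: emitted by rate_window (line 44)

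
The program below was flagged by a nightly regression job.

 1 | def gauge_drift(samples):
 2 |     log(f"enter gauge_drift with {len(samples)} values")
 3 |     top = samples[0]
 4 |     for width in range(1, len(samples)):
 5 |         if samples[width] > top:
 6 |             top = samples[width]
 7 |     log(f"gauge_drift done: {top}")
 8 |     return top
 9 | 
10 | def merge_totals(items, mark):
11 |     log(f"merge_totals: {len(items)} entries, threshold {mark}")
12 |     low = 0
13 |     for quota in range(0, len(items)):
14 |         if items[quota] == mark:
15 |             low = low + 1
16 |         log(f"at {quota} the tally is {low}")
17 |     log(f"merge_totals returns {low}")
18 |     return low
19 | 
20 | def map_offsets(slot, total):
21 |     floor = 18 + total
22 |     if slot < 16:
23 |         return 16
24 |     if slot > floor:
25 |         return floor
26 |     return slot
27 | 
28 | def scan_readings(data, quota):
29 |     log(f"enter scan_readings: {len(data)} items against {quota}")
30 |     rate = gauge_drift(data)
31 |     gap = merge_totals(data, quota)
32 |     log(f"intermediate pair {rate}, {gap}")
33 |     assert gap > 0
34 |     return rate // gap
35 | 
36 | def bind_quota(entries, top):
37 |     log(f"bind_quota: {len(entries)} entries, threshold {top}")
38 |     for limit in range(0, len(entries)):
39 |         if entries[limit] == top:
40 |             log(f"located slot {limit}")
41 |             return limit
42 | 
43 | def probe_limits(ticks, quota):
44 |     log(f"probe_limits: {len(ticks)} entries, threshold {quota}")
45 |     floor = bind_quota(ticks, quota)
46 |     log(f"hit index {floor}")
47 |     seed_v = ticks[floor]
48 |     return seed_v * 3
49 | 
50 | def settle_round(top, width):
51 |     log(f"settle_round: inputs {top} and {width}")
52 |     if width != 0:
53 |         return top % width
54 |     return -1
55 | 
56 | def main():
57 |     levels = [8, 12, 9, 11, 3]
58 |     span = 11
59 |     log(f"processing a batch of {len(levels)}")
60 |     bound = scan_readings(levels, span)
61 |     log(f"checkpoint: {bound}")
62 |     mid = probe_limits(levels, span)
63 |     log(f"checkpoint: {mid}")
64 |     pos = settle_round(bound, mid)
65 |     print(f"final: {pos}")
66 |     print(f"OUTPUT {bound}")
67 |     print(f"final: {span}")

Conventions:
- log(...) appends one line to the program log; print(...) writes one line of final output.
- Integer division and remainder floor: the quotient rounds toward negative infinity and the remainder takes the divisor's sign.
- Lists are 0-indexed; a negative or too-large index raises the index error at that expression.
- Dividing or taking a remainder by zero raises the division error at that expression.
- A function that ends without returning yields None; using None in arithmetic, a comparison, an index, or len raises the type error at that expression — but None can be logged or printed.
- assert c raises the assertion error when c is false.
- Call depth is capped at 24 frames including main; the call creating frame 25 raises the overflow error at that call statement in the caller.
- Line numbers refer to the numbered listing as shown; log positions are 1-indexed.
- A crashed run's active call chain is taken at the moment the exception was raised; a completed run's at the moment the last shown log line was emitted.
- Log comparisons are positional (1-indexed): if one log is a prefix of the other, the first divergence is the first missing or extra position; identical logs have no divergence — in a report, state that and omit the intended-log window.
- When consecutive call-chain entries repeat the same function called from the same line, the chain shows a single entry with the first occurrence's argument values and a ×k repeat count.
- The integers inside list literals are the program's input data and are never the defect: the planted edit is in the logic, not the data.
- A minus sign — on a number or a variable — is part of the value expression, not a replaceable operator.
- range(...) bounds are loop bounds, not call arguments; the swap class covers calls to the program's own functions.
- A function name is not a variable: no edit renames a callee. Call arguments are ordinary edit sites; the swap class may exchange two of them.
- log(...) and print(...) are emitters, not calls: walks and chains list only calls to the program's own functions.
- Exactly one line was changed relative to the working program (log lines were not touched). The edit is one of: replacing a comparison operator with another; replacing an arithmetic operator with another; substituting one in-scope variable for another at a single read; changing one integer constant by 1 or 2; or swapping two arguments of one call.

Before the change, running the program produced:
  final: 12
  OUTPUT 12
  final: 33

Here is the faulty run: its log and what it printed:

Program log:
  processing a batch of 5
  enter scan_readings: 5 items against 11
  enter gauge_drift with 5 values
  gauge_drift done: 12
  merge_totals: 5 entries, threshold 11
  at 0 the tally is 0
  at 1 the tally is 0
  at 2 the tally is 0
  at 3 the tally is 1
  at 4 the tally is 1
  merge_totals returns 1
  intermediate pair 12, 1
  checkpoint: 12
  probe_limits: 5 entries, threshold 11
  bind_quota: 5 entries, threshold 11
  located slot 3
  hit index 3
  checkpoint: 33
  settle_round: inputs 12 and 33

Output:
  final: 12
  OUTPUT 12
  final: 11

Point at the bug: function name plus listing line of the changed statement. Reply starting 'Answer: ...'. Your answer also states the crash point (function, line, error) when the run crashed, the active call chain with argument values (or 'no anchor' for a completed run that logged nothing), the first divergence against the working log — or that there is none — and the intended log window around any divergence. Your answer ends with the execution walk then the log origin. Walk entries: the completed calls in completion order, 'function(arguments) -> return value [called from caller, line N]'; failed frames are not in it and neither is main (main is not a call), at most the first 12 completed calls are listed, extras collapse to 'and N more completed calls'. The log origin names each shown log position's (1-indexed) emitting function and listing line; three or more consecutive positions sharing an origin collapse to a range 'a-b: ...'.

Answer: the defect is in main at line 67.
The tell: Nothing in the log betrays the bug — only the output does.
Call chain: main -> settle_round(12, 33) (called at line 64).
First divergence: there is none — every log position agrees.
Execution walk:
  gauge_drift([8, 12, 9, 11, 3]) -> 12  [called from scan_readings, line 30]
  merge_totals([8, 12, 9, 11, 3], 11) -> 1  [called from scan_readings, line 31]
  scan_readings([8, 12, 9, 11, 3], 11) -> 12  [called from main, line 60]
  bind_quota([8, 12, 9, 11, 3], 11) -> 3  [called from probe_limits, line 45]
  probe_limits([8, 12, 9, 11, 3], 11) -> 33  [called from main, line 62]
  settle_round(12, 33) -> 12  [called from main, line 64]
Log origin:
  1: emitted by main (line 59)
  2: emitted by scan_readings (line 29)
  3: emitted by gauge_drift (line 2)
  4: emitted by gauge_drift (line 7)
  5: emitted by merge_totals (line 11)
  6-10: emitted by merge_totals (line 16)
  11: emitted by merge_totals (line 17)
  12: emitted by scan_readings (line 32)
  13: emitted by main (line 61)
  14: emitted by probe_limits (line 44)
  15: emitted by bind_quota (line 37)
  16: emitted by bind_quota (line 40)
  17: emitted by probe_limits (line 46)
  18: emitted by main (line 63)
  19: emitted by settle_round (line 51)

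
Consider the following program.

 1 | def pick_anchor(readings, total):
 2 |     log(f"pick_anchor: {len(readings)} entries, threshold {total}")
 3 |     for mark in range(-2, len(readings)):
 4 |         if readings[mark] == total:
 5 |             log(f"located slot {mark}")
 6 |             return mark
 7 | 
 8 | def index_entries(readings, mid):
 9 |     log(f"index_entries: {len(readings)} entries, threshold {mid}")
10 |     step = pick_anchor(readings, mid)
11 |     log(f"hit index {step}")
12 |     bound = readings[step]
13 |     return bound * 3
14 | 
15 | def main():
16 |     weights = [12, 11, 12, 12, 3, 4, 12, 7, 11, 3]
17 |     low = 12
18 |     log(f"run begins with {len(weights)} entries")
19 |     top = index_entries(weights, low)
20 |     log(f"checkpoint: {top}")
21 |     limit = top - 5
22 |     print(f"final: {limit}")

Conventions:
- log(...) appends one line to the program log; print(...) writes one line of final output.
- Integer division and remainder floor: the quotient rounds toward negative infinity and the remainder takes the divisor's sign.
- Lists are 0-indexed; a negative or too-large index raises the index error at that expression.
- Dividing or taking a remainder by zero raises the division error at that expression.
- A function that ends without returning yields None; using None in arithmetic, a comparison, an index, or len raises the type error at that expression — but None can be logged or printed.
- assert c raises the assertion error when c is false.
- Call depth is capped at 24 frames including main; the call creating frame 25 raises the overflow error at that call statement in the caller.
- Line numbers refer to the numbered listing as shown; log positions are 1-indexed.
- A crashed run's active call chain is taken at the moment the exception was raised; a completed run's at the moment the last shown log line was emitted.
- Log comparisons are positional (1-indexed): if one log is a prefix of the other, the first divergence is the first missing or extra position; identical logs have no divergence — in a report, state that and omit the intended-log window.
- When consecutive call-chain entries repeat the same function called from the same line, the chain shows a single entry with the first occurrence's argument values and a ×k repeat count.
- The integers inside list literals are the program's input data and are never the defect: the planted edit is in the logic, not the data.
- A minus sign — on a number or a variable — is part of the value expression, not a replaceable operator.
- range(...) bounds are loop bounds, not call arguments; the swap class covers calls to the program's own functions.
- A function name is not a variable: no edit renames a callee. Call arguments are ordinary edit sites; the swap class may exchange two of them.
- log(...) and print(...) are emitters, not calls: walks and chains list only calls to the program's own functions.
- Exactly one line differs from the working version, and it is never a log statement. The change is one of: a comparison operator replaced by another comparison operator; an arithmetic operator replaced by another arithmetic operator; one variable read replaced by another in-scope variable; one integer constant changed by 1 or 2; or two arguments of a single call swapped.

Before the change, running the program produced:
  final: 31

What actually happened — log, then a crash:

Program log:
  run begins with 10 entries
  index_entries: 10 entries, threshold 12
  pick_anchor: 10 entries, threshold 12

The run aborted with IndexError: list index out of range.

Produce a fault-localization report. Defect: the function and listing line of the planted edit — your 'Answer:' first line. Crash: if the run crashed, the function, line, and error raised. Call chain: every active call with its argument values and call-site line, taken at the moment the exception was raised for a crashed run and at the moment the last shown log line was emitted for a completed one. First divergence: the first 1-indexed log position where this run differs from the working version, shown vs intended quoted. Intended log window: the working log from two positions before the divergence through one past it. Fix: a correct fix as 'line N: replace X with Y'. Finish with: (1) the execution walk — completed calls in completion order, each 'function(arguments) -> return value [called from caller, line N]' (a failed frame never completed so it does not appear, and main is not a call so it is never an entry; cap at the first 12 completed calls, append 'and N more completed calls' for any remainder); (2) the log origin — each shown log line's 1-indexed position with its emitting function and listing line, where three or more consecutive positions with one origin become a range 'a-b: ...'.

Answer: the defect is in pick_anchor at line 3.
Core observation: After 3 matching log lines the faulty run goes silent, while the working version continues with 'located slot 0'.
Crash: pick_anchor, line 4, IndexError.
Call chain: main -> index_entries([12, 11, 12, 12, 3, 4, 12, 7, 11, 3], 12) (called at line 19) -> pick_anchor([12, 11, 12, 12, 3, 4, 12, 7, 11, 3], 12) (called at line 10).
First divergence: position 4 — the faulty run's log ends after 3 lines; the working version continues with 'located slot 0'.
Intended log window:
  2: index_entries: 10 entries, threshold 12
  3: pick_anchor: 10 entries, threshold 12
  4: located slot 0
  5: hit index 0
Execution walk:
  (no call completed)
Origin of each log line:
  1 — main, line 18
  2 — index_entries, line 9
  3 — pick_anchor, line 2
A correct fix: line 3: replace `-2` with `0`.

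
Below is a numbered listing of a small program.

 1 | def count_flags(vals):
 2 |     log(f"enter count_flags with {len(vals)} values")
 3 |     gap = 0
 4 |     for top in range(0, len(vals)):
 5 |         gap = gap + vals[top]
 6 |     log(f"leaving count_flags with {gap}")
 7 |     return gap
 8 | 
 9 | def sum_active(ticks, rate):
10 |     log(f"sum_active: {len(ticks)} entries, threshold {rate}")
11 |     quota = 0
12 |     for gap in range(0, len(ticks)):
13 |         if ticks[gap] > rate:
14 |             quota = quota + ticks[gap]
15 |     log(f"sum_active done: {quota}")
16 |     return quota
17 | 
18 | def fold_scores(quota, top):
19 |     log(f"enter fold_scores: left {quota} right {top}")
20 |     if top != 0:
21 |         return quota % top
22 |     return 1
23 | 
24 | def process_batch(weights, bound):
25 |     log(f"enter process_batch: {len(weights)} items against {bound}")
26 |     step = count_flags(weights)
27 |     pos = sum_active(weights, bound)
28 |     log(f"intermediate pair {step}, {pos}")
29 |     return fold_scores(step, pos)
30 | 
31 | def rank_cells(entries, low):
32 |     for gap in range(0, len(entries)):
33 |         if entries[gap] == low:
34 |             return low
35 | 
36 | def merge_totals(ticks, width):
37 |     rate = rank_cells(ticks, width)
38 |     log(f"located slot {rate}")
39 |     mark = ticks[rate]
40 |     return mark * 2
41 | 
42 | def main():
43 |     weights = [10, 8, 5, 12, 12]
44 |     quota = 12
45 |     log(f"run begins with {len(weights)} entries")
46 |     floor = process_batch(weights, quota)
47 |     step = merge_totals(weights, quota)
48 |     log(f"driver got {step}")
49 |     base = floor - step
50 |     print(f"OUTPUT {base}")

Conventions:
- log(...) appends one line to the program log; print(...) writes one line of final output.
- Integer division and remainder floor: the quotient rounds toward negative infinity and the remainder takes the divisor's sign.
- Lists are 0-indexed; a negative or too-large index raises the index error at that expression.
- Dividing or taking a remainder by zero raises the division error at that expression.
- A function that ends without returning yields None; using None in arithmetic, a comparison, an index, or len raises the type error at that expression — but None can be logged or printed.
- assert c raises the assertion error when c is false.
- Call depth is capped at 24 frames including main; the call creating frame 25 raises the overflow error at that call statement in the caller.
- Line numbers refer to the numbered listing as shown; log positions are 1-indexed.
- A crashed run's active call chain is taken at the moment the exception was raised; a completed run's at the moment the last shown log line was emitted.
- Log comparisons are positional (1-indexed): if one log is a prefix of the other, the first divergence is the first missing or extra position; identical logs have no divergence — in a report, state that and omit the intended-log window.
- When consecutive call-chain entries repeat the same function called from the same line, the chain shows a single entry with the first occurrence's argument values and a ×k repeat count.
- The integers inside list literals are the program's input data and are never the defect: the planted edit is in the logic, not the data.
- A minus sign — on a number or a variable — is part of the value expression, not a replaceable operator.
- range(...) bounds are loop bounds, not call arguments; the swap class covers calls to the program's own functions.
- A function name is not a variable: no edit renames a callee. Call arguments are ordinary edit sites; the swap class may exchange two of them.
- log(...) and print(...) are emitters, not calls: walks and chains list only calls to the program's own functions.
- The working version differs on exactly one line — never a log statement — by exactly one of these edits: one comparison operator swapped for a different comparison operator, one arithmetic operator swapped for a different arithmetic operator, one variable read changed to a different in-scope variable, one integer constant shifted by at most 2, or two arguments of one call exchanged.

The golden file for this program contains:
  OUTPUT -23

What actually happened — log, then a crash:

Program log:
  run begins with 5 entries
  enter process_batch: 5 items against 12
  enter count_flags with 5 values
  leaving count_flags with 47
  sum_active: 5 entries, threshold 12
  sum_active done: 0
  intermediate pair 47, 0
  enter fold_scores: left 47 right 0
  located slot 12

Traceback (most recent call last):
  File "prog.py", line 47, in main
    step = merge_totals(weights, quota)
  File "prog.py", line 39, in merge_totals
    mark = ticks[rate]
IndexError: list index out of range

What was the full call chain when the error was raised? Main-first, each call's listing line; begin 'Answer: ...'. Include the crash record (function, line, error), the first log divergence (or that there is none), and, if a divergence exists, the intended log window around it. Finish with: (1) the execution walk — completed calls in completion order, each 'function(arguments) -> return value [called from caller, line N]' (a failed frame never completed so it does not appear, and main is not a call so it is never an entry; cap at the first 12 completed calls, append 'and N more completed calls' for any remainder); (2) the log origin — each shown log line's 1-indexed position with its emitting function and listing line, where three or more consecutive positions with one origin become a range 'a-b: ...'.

Answer: main -> merge_totals (called at line 47).
Core observation: Everything matches until log position 9, which reads 'located slot 12' in place of 'located slot 3'.
Crash: merge_totals, line 39, IndexError.
First divergence: position 9 — the shown line 'located slot 12' should read 'located slot 3'.
Intended log window:
  7: intermediate pair 47, 0
  8: enter fold_scores: left 47 right 0
  9: located slot 3
  10: driver got 24
Execution walk:
  count_flags([10, 8, 5, 12, 12]) -> 47  [called from process_batch, line 26]
  sum_active([10, 8, 5, 12, 12], 12) -> 0  [called from process_batch, line 27]
  fold_scores(47, 0) -> 1  [called from process_batch, line 29]
  process_batch([10, 8, 5, 12, 12], 12) -> 1  [called from main, line 46]
  rank_cells([10, 8, 5, 12, 12], 12) -> 12  [called from merge_totals, line 37]
Log origins:
  1: emitted by main (line 45)
  2: emitted by process_batch (line 25)
  3: emitted by count_flags (line 2)
  4: emitted by count_flags (line 6)
  5: emitted by sum_active (line 10)
  6: emitted by sum_active (line 15)
  7: emitted by process_batch (line 28)
  8: emitted by fold_scores (line 19)
  9: emitted by merge_totals (line 38)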